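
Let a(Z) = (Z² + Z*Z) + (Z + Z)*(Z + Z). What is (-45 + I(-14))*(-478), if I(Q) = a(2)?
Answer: 10038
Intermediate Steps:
a(Z) = 6*Z² (a(Z) = (Z² + Z²) + (2*Z)*(2*Z) = 2*Z² + 4*Z² = 6*Z²)
I(Q) = 24 (I(Q) = 6*2² = 6*4 = 24)
(-45 + I(-14))*(-478) = (-45 + 24)*(-478) = -21*(-478) = 10038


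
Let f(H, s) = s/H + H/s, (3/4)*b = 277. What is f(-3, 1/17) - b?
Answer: -7146/17 ≈ -420.35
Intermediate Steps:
b = 1108/3 (b = (4/3)*277 = 1108/3 ≈ 369.33)
f(H, s) = H/s + s/H
f(-3, 1/17) - b = (-3/(1/17) + 1/(17*(-3))) - 1*1108/3 = (-3/1/17 + (1/17)*(-⅓)) - 1108/3 = (-3*17 - 1/51) - 1108/3 = (-51 - 1/51) - 1108/3 = -2602/51 - 1108/3 = -7146/17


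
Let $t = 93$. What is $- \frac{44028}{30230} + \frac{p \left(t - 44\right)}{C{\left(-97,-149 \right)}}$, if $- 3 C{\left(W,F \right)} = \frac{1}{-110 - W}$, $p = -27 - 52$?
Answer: $- \frac{2281918449}{15115} \approx -1.5097 \cdot 10^{5}$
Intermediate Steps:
$p = -79$
$C{\left(W,F \right)} = - \frac{1}{3 \left(-110 - W\right)}$
$- \frac{44028}{30230} + \frac{p \left(t - 44\right)}{C{\left(-97,-149 \right)}} = - \frac{44028}{30230} + \frac{\left(-79\right) \left(93 - 44\right)}{\frac{1}{3} \frac{1}{110 - 97}} = \left(-44028\right) \frac{1}{30230} + \frac{\left(-79\right) 49}{\frac{1}{3} \cdot \frac{1}{13}} = - \frac{22014}{15115} - \frac{3871}{\frac{1}{3} \cdot \frac{1}{13}} = - \frac{22014}{15115} - 3871 \frac{1}{\frac{1}{39}} = - \frac{22014}{15115} - 150969 = - \frac{2281918449}{15115}$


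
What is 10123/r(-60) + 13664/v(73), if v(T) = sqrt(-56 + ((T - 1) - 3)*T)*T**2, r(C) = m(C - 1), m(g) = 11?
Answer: 10123/11 + 13664*sqrt(4981)/26543749 ≈ 920.31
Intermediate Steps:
r(C) = 11
v(T) = T**2*sqrt(-56 + T*(-4 + T)) (v(T) = sqrt(-56 + ((-1 + T) - 3)*T)*T**2 = sqrt(-56 + (-4 + T)*T)*T**2 = sqrt(-56 + T*(-4 + T))*T**2 = T**2*sqrt(-56 + T*(-4 + T)))
10123/r(-60) + 13664/v(73) = 10123/11 + 13664/((73**2*sqrt(-56 + 73**2 - 4*73))) = 10123*(1/11) + 13664/((5329*sqrt(-56 + 5329 - 292))) = 10123/11 + 13664/((5329*sqrt(4981))) = 10123/11 + 13664*(sqrt(4981)/26543749) = 10123/11 + 13664*sqrt(4981)/26543749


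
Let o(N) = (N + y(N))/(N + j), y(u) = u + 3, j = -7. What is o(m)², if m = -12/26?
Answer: 729/9409 ≈ 0.077479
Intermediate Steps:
y(u) = 3 + u
m = -6/13 (m = -12*1/26 = -6/13 ≈ -0.46154)
o(N) = (3 + 2*N)/(-7 + N) (o(N) = (N + (3 + N))/(N - 7) = (3 + 2*N)/(-7 + N))
o(m)² = ((3 + 2*(-6/13))/(-7 - 6/13))² = ((3 - 12/13)/(-97/13))² = (-13/97*27/13)² = (-27/97)² = 729/9409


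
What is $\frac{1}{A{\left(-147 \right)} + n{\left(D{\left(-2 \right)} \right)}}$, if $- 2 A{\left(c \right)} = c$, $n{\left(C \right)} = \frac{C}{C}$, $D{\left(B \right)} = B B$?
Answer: $\frac{2}{149} \approx 0.013423$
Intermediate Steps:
$D{\left(B \right)} = B^{2}$
$n{\left(C \right)} = 1$
$A{\left(c \right)} = - \frac{c}{2}$
$\frac{1}{A{\left(-147 \right)} + n{\left(D{\left(-2 \right)} \right)}} = \frac{1}{\left(- \frac{1}{2}\right) \left(-147\right) + 1} = \frac{1}{\frac{147}{2} + 1} = \frac{1}{\frac{149}{2}} = \frac{2}{149}$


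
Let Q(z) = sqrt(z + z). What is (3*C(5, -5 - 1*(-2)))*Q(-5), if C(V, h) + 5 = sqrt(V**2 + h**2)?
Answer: 3*I*sqrt(10)*(-5 + sqrt(34)) ≈ 7.8831*I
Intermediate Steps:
Q(z) = sqrt(2)*sqrt(z) (Q(z) = sqrt(2*z) = sqrt(2)*sqrt(z))
C(V, h) = -5 + sqrt(V**2 + h**2)
(3*C(5, -5 - 1*(-2)))*Q(-5) = (3*(-5 + sqrt(5**2 + (-5 - 1*(-2))**2)))*(sqrt(2)*sqrt(-5)) = (3*(-5 + sqrt(25 + (-5 + 2)**2)))*(sqrt(2)*(I*sqrt(5))) = (3*(-5 + sqrt(25 + (-3)**2)))*(I*sqrt(10)) = (3*(-5 + sqrt(25 + 9)))*(I*sqrt(10)) = (3*(-5 + sqrt(34)))*(I*sqrt(10)) = (-15 + 3*sqrt(34))*(I*sqrt(10)) = I*sqrt(10)*(-15 + 3*sqrt(34))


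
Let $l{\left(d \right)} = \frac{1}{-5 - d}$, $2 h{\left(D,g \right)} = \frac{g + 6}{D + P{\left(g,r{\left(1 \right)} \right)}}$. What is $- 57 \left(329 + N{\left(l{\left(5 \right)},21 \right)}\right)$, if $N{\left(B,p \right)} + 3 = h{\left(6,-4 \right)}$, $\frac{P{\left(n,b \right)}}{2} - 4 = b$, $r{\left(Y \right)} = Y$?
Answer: $- \frac{297369}{16} \approx -18586.0$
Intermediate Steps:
$P{\left(n,b \right)} = 8 + 2 b$
$h{\left(D,g \right)} = \frac{6 + g}{2 \left(10 + D\right)}$ ($h{\left(D,g \right)} = \frac{\left(g + 6\right) \frac{1}{D + \left(8 + 2 \cdot 1\right)}}{2} = \frac{\left(6 + g\right) \frac{1}{D + \left(8 + 2\right)}}{2} = \frac{\left(6 + g\right) \frac{1}{D + 10}}{2} = \frac{\left(6 + g\right) \frac{1}{10 + D}}{2} = \frac{\frac{1}{10 + D} \left(6 + g\right)}{2} = \frac{6 + g}{2 \left(10 + D\right)}$)
$N{\left(B,p \right)} = - \frac{47}{16}$ ($N{\left(B,p \right)} = -3 + \frac{6 - 4}{2 \left(10 + 6\right)} = -3 + \frac{1}{2} \cdot \frac{1}{16} \cdot 2 = -3 + \frac{1}{16} = - \frac{47}{16}$)
$- 57 \left(329 + N{\left(l{\left(5 \right)},21 \right)}\right) = - 57 \left(329 - \frac{47}{16}\right) = \left(-57\right) \frac{5217}{16} = - \frac{297369}{16}$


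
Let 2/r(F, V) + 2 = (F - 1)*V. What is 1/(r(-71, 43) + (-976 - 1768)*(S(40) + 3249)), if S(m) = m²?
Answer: -1549/20610461145 ≈ -7.5156e-8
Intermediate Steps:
r(F, V) = 2/(-2 + V*(-1 + F)) (r(F, V) = 2/(-2 + (F - 1)*V) = 2/(-2 + (-1 + F)*V) = 2/(-2 + V*(-1 + F)))
1/(r(-71, 43) + (-976 - 1768)*(S(40) + 3249)) = 1/(2/(-2 - 1*43 - 71*43) + (-976 - 1768)*(40² + 3249)) = 1/(2/(-2 - 43 - 3053) - 2744*(1600 + 3249)) = 1/(2/(-3098) - 2744*4849) = 1/(2*(-1/3098) - 13305656) = 1/(-1/1549 - 13305656) = 1/(-20610461145/1549) = -1549/20610461145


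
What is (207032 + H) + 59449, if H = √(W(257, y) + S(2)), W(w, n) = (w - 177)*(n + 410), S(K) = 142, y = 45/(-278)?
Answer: 266481 + √636222182/139 ≈ 2.6666e+5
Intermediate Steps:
y = -45/278 (y = 45*(-1/278) = -45/278 ≈ -0.16187)
W(w, n) = (-177 + w)*(410 + n)
H = √636222182/139 (H = √((-72570 - 177*(-45/278) + 410*257 - 45/278*257) + 142) = √((-72570 + 7965/278 + 105370 - 11565/278) + 142) = √(4557400/139 + 142) = √(4577138/139) = √636222182/139 ≈ 181.46)
(207032 + H) + 59449 = (207032 + √636222182/139) + 59449 = 266481 + √636222182/139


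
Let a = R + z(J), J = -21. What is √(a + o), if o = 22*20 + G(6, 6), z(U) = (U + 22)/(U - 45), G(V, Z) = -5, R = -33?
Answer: √1751046/66 ≈ 20.050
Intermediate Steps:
z(U) = (22 + U)/(-45 + U)
a = -2179/66 (a = -33 + (22 - 21)/(-45 - 21) = -33 + 1/(-66) = -33 - 1/66*1 = -33 - 1/66 = -2179/66 ≈ -33.015)
o = 435 (o = 22*20 - 5 = 440 - 5 = 435)
√(a + o) = √(-2179/66 + 435) = √(26531/66) = √1751046/66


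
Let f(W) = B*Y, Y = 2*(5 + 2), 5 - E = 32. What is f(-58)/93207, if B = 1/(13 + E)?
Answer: -1/93207 ≈ -1.0729e-5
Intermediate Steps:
E = -27 (E = 5 - 1*32 = 5 - 32 = -27)
B = -1/14 (B = 1/(13 - 27) = 1/(-14) = -1/14 ≈ -0.071429)
Y = 14 (Y = 2*7 = 14)
f(W) = -1 (f(W) = -1/14*14 = -1)
f(-58)/93207 = -1/93207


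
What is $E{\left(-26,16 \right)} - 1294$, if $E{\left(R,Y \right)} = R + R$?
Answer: $-1346$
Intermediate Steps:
$E{\left(R,Y \right)} = 2 R$
$E{\left(-26,16 \right)} - 1294 = 2 \left(-26\right) - 1294 = -52 - 1294 = -1346$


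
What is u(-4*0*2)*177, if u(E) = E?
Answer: 0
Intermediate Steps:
u(-4*0*2)*177 = (-4*0*2)*177 = (0*2)*177 = 0*177 = 0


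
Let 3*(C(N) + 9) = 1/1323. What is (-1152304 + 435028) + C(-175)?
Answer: -2846904164/3969 ≈ -7.1729e+5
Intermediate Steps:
C(N) = -35720/3969 (C(N) = -9 + (1/3)/1323 = -9 + (1/3)*(1/1323) = -9 + 1/3969 = -35720/3969)
(-1152304 + 435028) + C(-175) = (-1152304 + 435028) - 35720/3969 = -717276 - 35720/3969 = -2846904164/3969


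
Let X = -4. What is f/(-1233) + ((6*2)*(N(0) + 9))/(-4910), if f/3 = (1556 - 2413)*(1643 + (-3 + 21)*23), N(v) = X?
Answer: 865556393/201801 ≈ 4289.2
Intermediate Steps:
N(v) = -4
f = -5288547 (f = 3*((1556 - 2413)*(1643 + (-3 + 21)*23)) = 3*(-857*(1643 + 18*23)) = 3*(-857*(1643 + 414)) = 3*(-857*2057) = 3*(-1762849) = -5288547)
f/(-1233) + ((6*2)*(N(0) + 9))/(-4910) = -5288547/(-1233) + ((6*2)*(-4 + 9))/(-4910) = -5288547*(-1/1233) + (12*5)*(-1/4910) = 1762849/411 + 60*(-1/4910) = 1762849/411 - 6/491 = 865556393/201801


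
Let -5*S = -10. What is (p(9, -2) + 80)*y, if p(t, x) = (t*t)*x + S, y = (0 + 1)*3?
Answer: -240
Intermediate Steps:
S = 2 (S = -1/5*(-10) = 2)
y = 3 (y = 1*3 = 3)
p(t, x) = 2 + x*t**2 (p(t, x) = (t*t)*x + 2 = t**2*x + 2 = x*t**2 + 2 = 2 + x*t**2)
(p(9, -2) + 80)*y = ((2 - 2*9**2) + 80)*3 = ((2 - 2*81) + 80)*3 = ((2 - 162) + 80)*3 = (-160 + 80)*3 = -80*3 = -240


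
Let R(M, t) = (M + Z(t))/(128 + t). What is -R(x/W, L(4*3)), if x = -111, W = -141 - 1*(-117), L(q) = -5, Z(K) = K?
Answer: 1/328 ≈ 0.0030488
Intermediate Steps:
W = -24 (W = -141 + 117 = -24)
R(M, t) = (M + t)/(128 + t)
-R(x/W, L(4*3)) = -(-111/(-24) - 5)/(128 - 5) = -(-111*(-1/24) - 5)/123 = -(37/8 - 5)/123 = -(-3)/(123*8) = -1*(-1/328) = 1/328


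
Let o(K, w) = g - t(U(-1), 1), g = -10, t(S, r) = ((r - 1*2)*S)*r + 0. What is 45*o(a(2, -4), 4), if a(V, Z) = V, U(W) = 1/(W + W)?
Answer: -945/2 ≈ -472.50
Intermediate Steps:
U(W) = 1/(2*W)
t(S, r) = S*r*(-2 + r) (t(S, r) = ((r - 2)*S)*r + 0 = ((-2 + r)*S)*r + 0 = (S*(-2 + r))*r + 0 = S*r*(-2 + r) + 0 = S*r*(-2 + r))
o(K, w) = -21/2 (o(K, w) = -10 - (1/2)/(-1)*(-2 + 1) = -10 - (1/2)*(-1)*(-1) = -10 - (-1)*(-1)/2 = -10 - 1*1/2 = -10 - 1/2 = -21/2)
45*o(a(2, -4), 4) = 45*(-21/2) = -945/2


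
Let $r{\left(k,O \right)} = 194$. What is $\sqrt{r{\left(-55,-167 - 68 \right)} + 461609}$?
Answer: $\sqrt{461803} \approx 679.56$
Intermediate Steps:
$\sqrt{r{\left(-55,-167 - 68 \right)} + 461609} = \sqrt{194 + 461609} = \sqrt{461803}$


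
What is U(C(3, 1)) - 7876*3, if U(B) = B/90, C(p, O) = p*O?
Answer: -708839/30 ≈ -23628.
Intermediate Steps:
C(p, O) = O*p
U(B) = B/90 (U(B) = B*(1/90) = B/90)
U(C(3, 1)) - 7876*3 = (1*3)/90 - 7876*3 = (1/90)*3 - 1*23628 = 1/30 - 23628 = -708839/30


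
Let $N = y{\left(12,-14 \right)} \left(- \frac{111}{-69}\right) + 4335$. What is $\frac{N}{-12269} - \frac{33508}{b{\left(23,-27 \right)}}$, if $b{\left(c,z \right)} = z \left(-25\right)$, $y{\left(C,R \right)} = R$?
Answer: $- \frac{9522473221}{190476225} \approx -49.993$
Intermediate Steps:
$b{\left(c,z \right)} = - 25 z$
$N = \frac{99187}{23}$ ($N = - 14 \left(- \frac{111}{-69}\right) + 4335 = - 14 \left(\left(-111\right) \left(- \frac{1}{69}\right)\right) + 4335 = \left(-14\right) \frac{37}{23} + 4335 = - \frac{518}{23} + 4335 = \frac{99187}{23} \approx 4312.5$)
$\frac{N}{-12269} - \frac{33508}{b{\left(23,-27 \right)}} = \frac{99187}{23 \left(-12269\right)} - \frac{33508}{\left(-25\right) \left(-27\right)} = \frac{99187}{23} \left(- \frac{1}{12269}\right) - \frac{33508}{675} = - \frac{99187}{282187} - \frac{33508}{675} = - \frac{9522473221}{190476225}$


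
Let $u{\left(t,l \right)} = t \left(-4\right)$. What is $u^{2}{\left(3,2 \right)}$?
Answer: $144$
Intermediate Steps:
$u{\left(t,l \right)} = - 4 t$
$u^{2}{\left(3,2 \right)} = \left(\left(-4\right) 3\right)^{2} = \left(-12\right)^{2} = 144$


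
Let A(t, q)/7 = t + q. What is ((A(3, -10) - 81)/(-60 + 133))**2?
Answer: 16900/5329 ≈ 3.1713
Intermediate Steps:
A(t, q) = 7*q + 7*t (A(t, q) = 7*(t + q) = 7*(q + t) = 7*q + 7*t)
((A(3, -10) - 81)/(-60 + 133))**2 = (((7*(-10) + 7*3) - 81)/(-60 + 133))**2 = (((-70 + 21) - 81)/73)**2 = ((-49 - 81)*(1/73))**2 = (-130*1/73)**2 = (-130/73)**2 = 16900/5329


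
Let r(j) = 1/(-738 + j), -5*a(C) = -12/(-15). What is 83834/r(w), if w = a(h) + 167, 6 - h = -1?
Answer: -1197065686/25 ≈ -4.7883e+7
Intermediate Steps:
h = 7 (h = 6 - 1*(-1) = 6 + 1 = 7)
a(C) = -4/25 (a(C) = -(-12)/(5*(-15)) = -(-12)*(-1)/(5*15) = -⅕*⅘ = -4/25)
w = 4171/25 (w = -4/25 + 167 = 4171/25 ≈ 166.84)
83834/r(w) = 83834/(1/(-738 + 4171/25)) = 83834/(1/(-14279/25)) = 83834/(-25/14279) = 83834*(-14279/25) = -1197065686/25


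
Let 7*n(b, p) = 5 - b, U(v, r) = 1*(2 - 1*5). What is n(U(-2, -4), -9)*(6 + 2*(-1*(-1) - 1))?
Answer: 48/7 ≈ 6.8571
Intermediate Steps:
U(v, r) = -3 (U(v, r) = 1*(2 - 5) = 1*(-3) = -3)
n(b, p) = 5/7 - b/7 (n(b, p) = (5 - b)/7 = 5/7 - b/7)
n(U(-2, -4), -9)*(6 + 2*(-1*(-1) - 1)) = (5/7 - ⅐*(-3))*(6 + 2*(-1*(-1) - 1)) = (5/7 + 3/7)*(6 + 2*(1 - 1)) = 8*(6 + 2*0)/7 = 8*(6 + 0)/7 = (8/7)*6 = 48/7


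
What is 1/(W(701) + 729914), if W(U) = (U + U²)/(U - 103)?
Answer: 23/16806949 ≈ 1.3685e-6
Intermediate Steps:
W(U) = (U + U²)/(-103 + U)
1/(W(701) + 729914) = 1/(701*(1 + 701)/(-103 + 701) + 729914) = 1/(701*702/598 + 729914) = 1/(701*(1/598)*702 + 729914) = 1/(18927/23 + 729914) = 1/(16806949/23) = 23/16806949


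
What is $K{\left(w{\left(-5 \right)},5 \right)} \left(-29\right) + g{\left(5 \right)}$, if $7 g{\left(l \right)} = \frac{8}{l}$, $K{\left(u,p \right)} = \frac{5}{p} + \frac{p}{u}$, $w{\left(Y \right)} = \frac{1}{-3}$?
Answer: $\frac{14218}{35} \approx 406.23$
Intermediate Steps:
$w{\left(Y \right)} = - \frac{1}{3}$
$g{\left(l \right)} = \frac{8}{7 l}$ ($g{\left(l \right)} = \frac{8 \frac{1}{l}}{7} = \frac{8}{7 l}$)
$K{\left(w{\left(-5 \right)},5 \right)} \left(-29\right) + g{\left(5 \right)} = \left(\frac{5}{5} + \frac{5}{- \frac{1}{3}}\right) \left(-29\right) + \frac{8}{7 \cdot 5} = \left(5 \cdot \frac{1}{5} + 5 \left(-3\right)\right) \left(-29\right) + \frac{8}{7} \cdot \frac{1}{5} = \left(1 - 15\right) \left(-29\right) + \frac{8}{35} = \left(-14\right) \left(-29\right) + \frac{8}{35} = 406 + \frac{8}{35} = \frac{14218}{35}$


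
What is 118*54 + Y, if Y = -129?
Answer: 6243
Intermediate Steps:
118*54 + Y = 118*54 - 129 = 6372 - 129 = 6243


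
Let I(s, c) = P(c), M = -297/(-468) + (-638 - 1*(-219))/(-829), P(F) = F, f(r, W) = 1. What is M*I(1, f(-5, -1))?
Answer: 49145/43108 ≈ 1.1400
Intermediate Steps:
M = 49145/43108 (M = -297*(-1/468) + (-638 + 219)*(-1/829) = 33/52 - 419*(-1/829) = 33/52 + 419/829 = 49145/43108 ≈ 1.1400)
I(s, c) = c
M*I(1, f(-5, -1)) = (49145/43108)*1 = 49145/43108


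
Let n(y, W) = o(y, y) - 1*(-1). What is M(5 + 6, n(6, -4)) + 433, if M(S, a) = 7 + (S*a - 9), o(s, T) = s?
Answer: 508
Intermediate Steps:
n(y, W) = 1 + y (n(y, W) = y - 1*(-1) = y + 1 = 1 + y)
M(S, a) = -2 + S*a (M(S, a) = 7 + (-9 + S*a) = -2 + S*a)
M(5 + 6, n(6, -4)) + 433 = (-2 + (5 + 6)*(1 + 6)) + 433 = (-2 + 11*7) + 433 = (-2 + 77) + 433 = 75 + 433 = 508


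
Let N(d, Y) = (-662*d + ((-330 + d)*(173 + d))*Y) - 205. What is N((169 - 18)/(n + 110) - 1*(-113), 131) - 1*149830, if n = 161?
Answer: -613251055535/73441 ≈ -8.3503e+6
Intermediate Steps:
N(d, Y) = -205 - 662*d + Y*(-330 + d)*(173 + d) (N(d, Y) = (-662*d + Y*(-330 + d)*(173 + d)) - 205 = -205 - 662*d + Y*(-330 + d)*(173 + d))
N((169 - 18)/(n + 110) - 1*(-113), 131) - 1*149830 = (-205 - 57090*131 - 662*((169 - 18)/(161 + 110) - 1*(-113)) + 131*((169 - 18)/(161 + 110) - 1*(-113))² - 157*131*((169 - 18)/(161 + 110) - 1*(-113))) - 1*149830 = (-205 - 7478790 - 662*(151/271 + 113) + 131*(151/271 + 113)² - 157*131*(151/271 + 113)) - 149830 = (-205 - 7478790 - 662*30774/271 + 131*(30774/271)² - 157*131*30774/271) - 149830 = (-205 - 7478790 - 20372388/271 + 131*(947039076/73441) - 632928858/271) - 149830 = (-205 - 7478790 - 20372388/271 + 124062118956/73441 - 632928858/271) - 149830 = -602247390505/73441 - 149830 = -613251055535/73441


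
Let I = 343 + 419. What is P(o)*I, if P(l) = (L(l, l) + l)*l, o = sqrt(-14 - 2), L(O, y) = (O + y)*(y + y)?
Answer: 12192*I*(-16 + I) ≈ -12192.0 - 1.9507e+5*I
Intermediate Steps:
L(O, y) = 2*y*(O + y) (L(O, y) = (O + y)*(2*y) = 2*y*(O + y))
I = 762
o = 4*I (o = sqrt(-16) = 4*I ≈ 4.0*I)
P(l) = l*(l + 4*l**2) (P(l) = (2*l*(l + l) + l)*l = (2*l*(2*l) + l)*l = (4*l**2 + l)*l = (l + 4*l**2)*l = l*(l + 4*l**2))
P(o)*I = ((4*I)**2*(1 + 4*(4*I)))*762 = -16*(1 + 16*I)*762 = (-16 - 256*I)*762 = -12192 - 195072*I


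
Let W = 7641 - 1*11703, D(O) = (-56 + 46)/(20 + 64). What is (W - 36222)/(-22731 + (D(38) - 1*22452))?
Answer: 1691928/1897691 ≈ 0.89157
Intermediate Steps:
D(O) = -5/42 (D(O) = -10/84 = -10*1/84 = -5/42)
W = -4062 (W = 7641 - 11703 = -4062)
(W - 36222)/(-22731 + (D(38) - 1*22452)) = (-4062 - 36222)/(-22731 + (-5/42 - 1*22452)) = -40284/(-22731 + (-5/42 - 22452)) = -40284/(-22731 - 942989/42) = -40284/(-1897691/42) = -40284*(-42/1897691) = 1691928/1897691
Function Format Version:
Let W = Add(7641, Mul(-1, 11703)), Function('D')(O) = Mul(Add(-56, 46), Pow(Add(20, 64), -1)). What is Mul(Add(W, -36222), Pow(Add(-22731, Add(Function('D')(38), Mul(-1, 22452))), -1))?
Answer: Rational(1691928, 1897691) ≈ 0.89157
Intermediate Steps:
Function('D')(O) = Rational(-5, 42) (Function('D')(O) = Mul(-10, Pow(84, -1)) = Mul(-10, Rational(1, 84)) = Rational(-5, 42))
W = -4062 (W = Add(7641, -11703) = -4062)
Mul(Add(W, -36222), Pow(Add(-22731, Add(Function('D')(38), Mul(-1, 22452))), -1)) = Mul(Add(-4062, -36222), Pow(Add(-22731, Add(Rational(-5, 42), Mul(-1, 22452))), -1)) = Mul(-40284, Pow(Add(-22731, Add(Rational(-5, 42), -22452)), -1)) = Mul(-40284, Pow(Add(-22731, Rational(-942989, 42)), -1)) = Mul(-40284, Pow(Rational(-1897691, 42), -1)) = Mul(-40284, Rational(-42, 1897691)) = Rational(1691928, 1897691)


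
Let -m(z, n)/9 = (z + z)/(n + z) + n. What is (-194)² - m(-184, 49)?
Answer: 571523/15 ≈ 38102.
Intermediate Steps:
m(z, n) = -9*n - 18*z/(n + z) (m(z, n) = -9*((z + z)/(n + z) + n) = -9*((2*z)/(n + z) + n) = -9*(2*z/(n + z) + n) = -9*(n + 2*z/(n + z)) = -9*n - 18*z/(n + z))
(-194)² - m(-184, 49) = (-194)² - 9*(-1*49² - 2*(-184) - 1*49*(-184))/(49 - 184) = 37636 - 9*(-1*2401 + 368 + 9016)/(-135) = 37636 - 9*(-1)*(-2401 + 368 + 9016)/135 = 37636 - 9*(-1)*6983/135 = 37636 - 1*(-6983/15) = 37636 + 6983/15 = 571523/15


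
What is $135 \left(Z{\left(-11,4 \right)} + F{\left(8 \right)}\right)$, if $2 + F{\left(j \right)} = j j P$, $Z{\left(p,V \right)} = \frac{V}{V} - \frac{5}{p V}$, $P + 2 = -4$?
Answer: $- \frac{2286225}{44} \approx -51960.0$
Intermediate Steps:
$P = -6$ ($P = -2 - 4 = -6$)
$Z{\left(p,V \right)} = 1 - \frac{5}{V p}$
$F{\left(j \right)} = -2 - 6 j^{2}$ ($F{\left(j \right)} = -2 + j j \left(-6\right) = -2 + j^{2} \left(-6\right) = -2 - 6 j^{2}$)
$135 \left(Z{\left(-11,4 \right)} + F{\left(8 \right)}\right) = 135 \left(\left(1 - \frac{5}{4 \left(-11\right)}\right) - \left(2 + 6 \cdot 8^{2}\right)\right) = 135 \left(\left(1 - \frac{5}{4} \left(- \frac{1}{11}\right)\right) - 386\right) = 135 \left(\left(1 + \frac{5}{44}\right) - 386\right) = 135 \left(\frac{49}{44} - 386\right) = 135 \left(- \frac{16935}{44}\right) = - \frac{2286225}{44}$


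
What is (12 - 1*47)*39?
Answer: -1365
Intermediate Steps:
(12 - 1*47)*39 = (12 - 47)*39 = -35*39 = -1365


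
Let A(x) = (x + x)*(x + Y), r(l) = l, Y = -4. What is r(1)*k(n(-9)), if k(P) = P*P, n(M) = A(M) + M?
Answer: 50625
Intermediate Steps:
A(x) = 2*x*(-4 + x) (A(x) = (x + x)*(x - 4) = (2*x)*(-4 + x) = 2*x*(-4 + x))
n(M) = M + 2*M*(-4 + M) (n(M) = 2*M*(-4 + M) + M = M + 2*M*(-4 + M))
k(P) = P**2
r(1)*k(n(-9)) = 1*(-9*(-7 + 2*(-9)))**2 = 1*(-9*(-7 - 18))**2 = 1*(-9*(-25))**2 = 1*225**2 = 1*50625 = 50625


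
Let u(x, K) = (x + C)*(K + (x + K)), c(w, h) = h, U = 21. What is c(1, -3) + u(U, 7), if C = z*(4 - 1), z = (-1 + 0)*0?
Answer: 732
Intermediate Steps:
z = 0 (z = -1*0 = 0)
C = 0 (C = 0*(4 - 1) = 0*3 = 0)
u(x, K) = x*(x + 2*K) (u(x, K) = (x + 0)*(K + (x + K)) = x*(K + (K + x)) = x*(x + 2*K))
c(1, -3) + u(U, 7) = -3 + 21*(21 + 2*7) = -3 + 21*(21 + 14) = -3 + 21*35 = -3 + 735 = 732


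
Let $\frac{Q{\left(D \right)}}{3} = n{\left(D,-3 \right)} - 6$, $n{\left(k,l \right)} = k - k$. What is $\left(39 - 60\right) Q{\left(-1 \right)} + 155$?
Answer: $533$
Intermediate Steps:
$n{\left(k,l \right)} = 0$
$Q{\left(D \right)} = -18$ ($Q{\left(D \right)} = 3 \left(0 - 6\right) = 3 \left(-6\right) = -18$)
$\left(39 - 60\right) Q{\left(-1 \right)} + 155 = \left(39 - 60\right) \left(-18\right) + 155 = \left(-21\right) \left(-18\right) + 155 = 378 + 155 = 533$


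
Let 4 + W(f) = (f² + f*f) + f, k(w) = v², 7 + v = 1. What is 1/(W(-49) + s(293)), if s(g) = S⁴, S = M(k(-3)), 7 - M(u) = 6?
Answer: 1/4750 ≈ 0.00021053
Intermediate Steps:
v = -6 (v = -7 + 1 = -6)
k(w) = 36 (k(w) = (-6)² = 36)
M(u) = 1 (M(u) = 7 - 1*6 = 7 - 6 = 1)
S = 1
s(g) = 1 (s(g) = 1⁴ = 1)
W(f) = -4 + f + 2*f² (W(f) = -4 + ((f² + f*f) + f) = -4 + ((f² + f²) + f) = -4 + (2*f² + f) = -4 + (f + 2*f²) = -4 + f + 2*f²)
1/(W(-49) + s(293)) = 1/((-4 - 49 + 2*(-49)²) + 1) = 1/((-4 - 49 + 2*2401) + 1) = 1/((-4 - 49 + 4802) + 1) = 1/(4749 + 1) = 1/4750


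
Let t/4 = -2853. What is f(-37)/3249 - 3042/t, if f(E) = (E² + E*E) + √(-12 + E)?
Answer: 2284973/2059866 + 7*I/3249 ≈ 1.1093 + 0.0021545*I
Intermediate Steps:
t = -11412 (t = 4*(-2853) = -11412)
f(E) = √(-12 + E) + 2*E² (f(E) = (E² + E²) + √(-12 + E) = 2*E² + √(-12 + E) = √(-12 + E) + 2*E²)
f(-37)/3249 - 3042/t = (√(-12 - 37) + 2*(-37)²)/3249 - 3042/(-11412) = (√(-49) + 2*1369)*(1/3249) - 3042*(-1/11412) = (7*I + 2738)*(1/3249) + 169/634 = (2738 + 7*I)*(1/3249) + 169/634 = (2738/3249 + 7*I/3249) + 169/634 = 2284973/2059866 + 7*I/3249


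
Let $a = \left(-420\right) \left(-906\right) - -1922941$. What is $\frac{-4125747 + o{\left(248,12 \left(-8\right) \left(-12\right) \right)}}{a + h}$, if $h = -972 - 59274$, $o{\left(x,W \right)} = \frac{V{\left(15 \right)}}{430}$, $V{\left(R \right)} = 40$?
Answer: $- \frac{177407117}{96458245} \approx -1.8392$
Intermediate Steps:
$a = 2303461$ ($a = 380520 + 1922941 = 2303461$)
$o{\left(x,W \right)} = \frac{4}{43}$ ($o{\left(x,W \right)} = \frac{40}{430} = 40 \cdot \frac{1}{430} = \frac{4}{43}$)
$h = -60246$ ($h = -972 - 59274 = -60246$)
$\frac{-4125747 + o{\left(248,12 \left(-8\right) \left(-12\right) \right)}}{a + h} = \frac{-4125747 + \frac{4}{43}}{2303461 - 60246} = - \frac{177407117}{43 \cdot 2243215} = \left(- \frac{177407117}{43}\right) \frac{1}{2243215} = - \frac{177407117}{96458245}$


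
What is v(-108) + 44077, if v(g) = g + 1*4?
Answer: 43973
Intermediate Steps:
v(g) = 4 + g (v(g) = g + 4 = 4 + g)
v(-108) + 44077 = (4 - 108) + 44077 = -104 + 44077 = 43973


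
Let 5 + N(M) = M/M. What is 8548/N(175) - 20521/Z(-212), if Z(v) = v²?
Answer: -96065849/44944 ≈ -2137.5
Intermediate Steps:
N(M) = -4 (N(M) = -5 + M/M = -5 + 1 = -4)
8548/N(175) - 20521/Z(-212) = 8548/(-4) - 20521/((-212)²) = 8548*(-¼) - 20521/44944 = -2137 - 20521*1/44944 = -2137 - 20521/44944 = -96065849/44944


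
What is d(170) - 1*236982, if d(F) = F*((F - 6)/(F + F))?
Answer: -236900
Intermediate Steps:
d(F) = -3 + F/2 (d(F) = F*((-6 + F)/((2*F))) = F*((-6 + F)*(1/(2*F))) = F*((-6 + F)/(2*F)) = -3 + F/2)
d(170) - 1*236982 = (-3 + (½)*170) - 1*236982 = (-3 + 85) - 236982 = 82 - 236982 = -236900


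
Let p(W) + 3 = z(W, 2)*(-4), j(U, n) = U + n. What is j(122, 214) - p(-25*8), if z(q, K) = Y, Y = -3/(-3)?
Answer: 343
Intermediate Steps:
Y = 1 (Y = -3*(-⅓) = 1)
z(q, K) = 1
p(W) = -7 (p(W) = -3 + 1*(-4) = -3 - 4 = -7)
j(122, 214) - p(-25*8) = (122 + 214) - 1*(-7) = 336 + 7 = 343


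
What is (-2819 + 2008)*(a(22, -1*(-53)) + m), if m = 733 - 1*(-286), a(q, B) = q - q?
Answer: -826409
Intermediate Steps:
a(q, B) = 0
m = 1019 (m = 733 + 286 = 1019)
(-2819 + 2008)*(a(22, -1*(-53)) + m) = (-2819 + 2008)*(0 + 1019) = -811*1019 = -826409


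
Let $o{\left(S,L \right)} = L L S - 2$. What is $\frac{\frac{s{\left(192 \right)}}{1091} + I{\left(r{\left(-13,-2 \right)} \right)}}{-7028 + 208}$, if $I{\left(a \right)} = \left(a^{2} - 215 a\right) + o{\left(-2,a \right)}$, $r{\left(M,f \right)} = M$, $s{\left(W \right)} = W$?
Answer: $- \frac{715744}{1860155} \approx -0.38478$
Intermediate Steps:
$o{\left(S,L \right)} = -2 + S L^{2}$ ($o{\left(S,L \right)} = L^{2} S - 2 = S L^{2} - 2 = -2 + S L^{2}$)
$I{\left(a \right)} = -2 - a^{2} - 215 a$ ($I{\left(a \right)} = \left(a^{2} - 215 a\right) - \left(2 + 2 a^{2}\right) = -2 - a^{2} - 215 a$)
$\frac{\frac{s{\left(192 \right)}}{1091} + I{\left(r{\left(-13,-2 \right)} \right)}}{-7028 + 208} = \frac{\frac{192}{1091} - -2624}{-7028 + 208} = \frac{192 \cdot \frac{1}{1091} - -2624}{-6820} = \left(\frac{192}{1091} - -2624\right) \left(- \frac{1}{6820}\right) = \left(\frac{192}{1091} + 2624\right) \left(- \frac{1}{6820}\right) = \frac{2862976}{1091} \left(- \frac{1}{6820}\right) = - \frac{715744}{1860155}$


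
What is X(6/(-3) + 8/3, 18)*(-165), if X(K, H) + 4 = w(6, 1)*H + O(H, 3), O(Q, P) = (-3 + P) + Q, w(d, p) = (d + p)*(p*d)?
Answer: -127050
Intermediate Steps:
w(d, p) = d*p*(d + p) (w(d, p) = (d + p)*(d*p) = d*p*(d + p))
O(Q, P) = -3 + P + Q
X(K, H) = -4 + 43*H (X(K, H) = -4 + ((6*1*(6 + 1))*H + (-3 + 3 + H)) = -4 + ((6*1*7)*H + H) = -4 + (42*H + H) = -4 + 43*H)
X(6/(-3) + 8/3, 18)*(-165) = (-4 + 43*18)*(-165) = (-4 + 774)*(-165) = 770*(-165) = -127050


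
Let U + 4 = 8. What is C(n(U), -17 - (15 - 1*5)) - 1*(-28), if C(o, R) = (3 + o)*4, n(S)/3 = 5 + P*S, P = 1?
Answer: 148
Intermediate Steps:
U = 4 (U = -4 + 8 = 4)
n(S) = 15 + 3*S (n(S) = 3*(5 + 1*S) = 3*(5 + S) = 15 + 3*S)
C(o, R) = 12 + 4*o
C(n(U), -17 - (15 - 1*5)) - 1*(-28) = (12 + 4*(15 + 3*4)) - 1*(-28) = (12 + 4*(15 + 12)) + 28 = (12 + 4*27) + 28 = (12 + 108) + 28 = 120 + 28 = 148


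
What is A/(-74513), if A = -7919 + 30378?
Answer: -22459/74513 ≈ -0.30141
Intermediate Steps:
A = 22459
A/(-74513) = 22459/(-74513) = 22459*(-1/74513) = -22459/74513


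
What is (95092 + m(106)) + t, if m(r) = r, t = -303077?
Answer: -207879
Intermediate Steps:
(95092 + m(106)) + t = (95092 + 106) - 303077 = 95198 - 303077 = -207879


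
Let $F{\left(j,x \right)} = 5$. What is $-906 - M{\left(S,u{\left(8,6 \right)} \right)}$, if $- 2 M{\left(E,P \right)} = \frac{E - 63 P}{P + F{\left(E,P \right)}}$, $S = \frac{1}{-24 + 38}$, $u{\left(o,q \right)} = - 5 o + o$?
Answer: $- \frac{713161}{756} \approx -943.33$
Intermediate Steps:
$u{\left(o,q \right)} = - 4 o$
$S = \frac{1}{14} \approx 0.071429$
$M{\left(E,P \right)} = - \frac{E - 63 P}{2 \left(5 + P\right)}$ ($M{\left(E,P \right)} = - \frac{\left(E - 63 P\right) \frac{1}{P + 5}}{2} = - \frac{\left(E - 63 P\right) \frac{1}{5 + P}}{2} = - \frac{\frac{1}{5 + P} \left(E - 63 P\right)}{2} = - \frac{E - 63 P}{2 \left(5 + P\right)}$)
$-906 - M{\left(S,u{\left(8,6 \right)} \right)} = -906 - \frac{\left(-1\right) \frac{1}{14} + 63 \left(\left(-4\right) 8\right)}{2 \left(5 - 32\right)} = -906 - \frac{- \frac{1}{14} + 63 \left(-32\right)}{2 \left(5 - 32\right)} = -906 - \frac{- \frac{1}{14} - 2016}{2 \left(-27\right)} = -906 - \frac{1}{2} \left(- \frac{1}{27}\right) \left(- \frac{28225}{14}\right) = -906 - \frac{28225}{756} = - \frac{713161}{756}$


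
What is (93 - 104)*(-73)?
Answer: 803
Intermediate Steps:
(93 - 104)*(-73) = -11*(-73) = 803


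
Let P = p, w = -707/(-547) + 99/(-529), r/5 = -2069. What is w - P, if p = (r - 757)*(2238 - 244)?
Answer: 6405741323694/289363 ≈ 2.2137e+7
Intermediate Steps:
r = -10345 (r = 5*(-2069) = -10345)
w = 319850/289363 (w = -707*(-1/547) + 99*(-1/529) = 707/547 - 99/529 = 319850/289363 ≈ 1.1054)
p = -22137388 (p = (-10345 - 757)*(2238 - 244) = -11102*1994 = -22137388)
P = -22137388
w - P = 319850/289363 - 1*(-22137388) = 319850/289363 + 22137388 = 6405741323694/289363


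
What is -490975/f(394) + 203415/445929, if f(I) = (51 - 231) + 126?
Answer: 72983658395/8026722 ≈ 9092.6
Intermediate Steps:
f(I) = -54 (f(I) = -180 + 126 = -54)
-490975/f(394) + 203415/445929 = -490975/(-54) + 203415/445929 = -490975*(-1/54) + 203415*(1/445929) = 490975/54 + 67805/148643 = 72983658395/8026722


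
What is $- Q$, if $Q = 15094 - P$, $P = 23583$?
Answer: $8489$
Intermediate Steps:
$Q = -8489$ ($Q = 15094 - 23583 = -8489$)
$- Q = \left(-1\right) \left(-8489\right) = 8489$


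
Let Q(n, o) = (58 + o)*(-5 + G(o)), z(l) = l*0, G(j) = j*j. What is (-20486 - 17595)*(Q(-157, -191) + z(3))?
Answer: 184742659948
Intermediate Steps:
G(j) = j²
z(l) = 0
Q(n, o) = (-5 + o²)*(58 + o) (Q(n, o) = (58 + o)*(-5 + o²) = (-5 + o²)*(58 + o))
(-20486 - 17595)*(Q(-157, -191) + z(3)) = (-20486 - 17595)*((-290 + (-191)³ - 5*(-191) + 58*(-191)²) + 0) = -38081*((-290 - 6967871 + 955 + 58*36481) + 0) = -38081*((-290 - 6967871 + 955 + 2115898) + 0) = -38081*(-4851308 + 0) = -38081*(-4851308) = 184742659948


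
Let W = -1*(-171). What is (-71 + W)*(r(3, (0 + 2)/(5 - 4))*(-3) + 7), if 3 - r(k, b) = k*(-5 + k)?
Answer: -2000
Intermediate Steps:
W = 171
r(k, b) = 3 - k*(-5 + k)
(-71 + W)*(r(3, (0 + 2)/(5 - 4))*(-3) + 7) = (-71 + 171)*((3 - 1*3² + 5*3)*(-3) + 7) = 100*((3 - 1*9 + 15)*(-3) + 7) = 100*((3 - 9 + 15)*(-3) + 7) = 100*(9*(-3) + 7) = 100*(-27 + 7) = 100*(-20) = -2000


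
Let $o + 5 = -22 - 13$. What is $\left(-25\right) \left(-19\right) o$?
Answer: $-19000$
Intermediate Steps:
$o = -40$ ($o = -5 - 35 = -40$)
$\left(-25\right) \left(-19\right) o = \left(-25\right) \left(-19\right) \left(-40\right) = 475 \left(-40\right) = -19000$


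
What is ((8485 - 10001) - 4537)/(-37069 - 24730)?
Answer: 6053/61799 ≈ 0.097947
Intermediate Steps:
((8485 - 10001) - 4537)/(-37069 - 24730) = (-1516 - 4537)/(-61799) = -6053*(-1/61799) = 6053/61799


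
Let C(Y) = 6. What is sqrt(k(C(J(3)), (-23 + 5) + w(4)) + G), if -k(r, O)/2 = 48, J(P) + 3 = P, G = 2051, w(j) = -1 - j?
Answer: sqrt(1955) ≈ 44.215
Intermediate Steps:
J(P) = -3 + P
k(r, O) = -96 (k(r, O) = -2*48 = -96)
sqrt(k(C(J(3)), (-23 + 5) + w(4)) + G) = sqrt(-96 + 2051) = sqrt(1955)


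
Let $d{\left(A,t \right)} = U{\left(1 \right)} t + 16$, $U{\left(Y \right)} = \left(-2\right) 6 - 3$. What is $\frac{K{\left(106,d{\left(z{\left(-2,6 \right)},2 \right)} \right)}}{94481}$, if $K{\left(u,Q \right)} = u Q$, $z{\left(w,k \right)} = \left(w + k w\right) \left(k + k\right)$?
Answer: $- \frac{1484}{94481} \approx -0.015707$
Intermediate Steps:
$z{\left(w,k \right)} = 2 k \left(w + k w\right)$ ($z{\left(w,k \right)} = \left(w + k w\right) 2 k = 2 k \left(w + k w\right)$)
$U{\left(Y \right)} = -15$ ($U{\left(Y \right)} = -12 - 3 = -15$)
$d{\left(A,t \right)} = 16 - 15 t$ ($d{\left(A,t \right)} = - 15 t + 16 = 16 - 15 t$)
$K{\left(u,Q \right)} = Q u$
$\frac{K{\left(106,d{\left(z{\left(-2,6 \right)},2 \right)} \right)}}{94481} = \frac{\left(16 - 30\right) 106}{94481} = \left(16 - 30\right) 106 \cdot \frac{1}{94481} = \left(-14\right) 106 \cdot \frac{1}{94481} = \left(-1484\right) \frac{1}{94481} = - \frac{1484}{94481}$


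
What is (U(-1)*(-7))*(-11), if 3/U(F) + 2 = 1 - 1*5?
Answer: -77/2 ≈ -38.500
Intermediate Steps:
U(F) = -½ (U(F) = 3/(-2 + (1 - 1*5)) = 3/(-2 + (1 - 5)) = 3/(-2 - 4) = 3/(-6) = 3*(-⅙) = -½)
(U(-1)*(-7))*(-11) = -½*(-7)*(-11) = (7/2)*(-11) = -77/2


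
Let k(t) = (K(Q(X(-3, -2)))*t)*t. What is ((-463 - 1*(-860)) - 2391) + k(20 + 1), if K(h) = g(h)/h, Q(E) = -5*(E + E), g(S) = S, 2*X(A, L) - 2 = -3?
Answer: -1553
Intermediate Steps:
X(A, L) = -½ (X(A, L) = 1 + (½)*(-3) = 1 - 3/2 = -½)
Q(E) = -10*E
K(h) = 1 (K(h) = h/h = 1)
k(t) = t² (k(t) = (1*t)*t = t*t = t²)
((-463 - 1*(-860)) - 2391) + k(20 + 1) = ((-463 - 1*(-860)) - 2391) + (20 + 1)² = ((-463 + 860) - 2391) + 21² = (397 - 2391) + 441 = -1994 + 441 = -1553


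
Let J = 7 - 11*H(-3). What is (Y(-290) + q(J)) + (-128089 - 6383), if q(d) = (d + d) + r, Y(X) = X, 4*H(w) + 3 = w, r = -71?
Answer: -134786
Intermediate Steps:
H(w) = -3/4 + w/4
J = 47/2 (J = 7 - 11*(-3/4 + (1/4)*(-3)) = 7 - 11*(-3/4 - 3/4) = 7 - 11*(-3/2) = 7 + 33/2 = 47/2 ≈ 23.500)
q(d) = -71 + 2*d (q(d) = (d + d) - 71 = 2*d - 71 = -71 + 2*d)
(Y(-290) + q(J)) + (-128089 - 6383) = (-290 + (-71 + 2*(47/2))) + (-128089 - 6383) = (-290 + (-71 + 47)) - 134472 = (-290 - 24) - 134472 = -314 - 134472 = -134786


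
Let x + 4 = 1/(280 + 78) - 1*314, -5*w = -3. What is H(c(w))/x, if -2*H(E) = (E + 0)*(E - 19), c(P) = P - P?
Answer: 0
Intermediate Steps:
w = ⅗ (w = -⅕*(-3) = ⅗ ≈ 0.60000)
c(P) = 0
H(E) = -E*(-19 + E)/2 (H(E) = -(E + 0)*(E - 19)/2 = -E*(-19 + E)/2)
x = -113843/358 (x = -4 + (1/(280 + 78) - 1*314) = -4 + (1/358 - 314) = -4 - 112411/358 = -113843/358 ≈ -318.00)
H(c(w))/x = ((½)*0*(19 - 1*0))/(-113843/358) = ((½)*0*(19 + 0))*(-358/113843) = ((½)*0*19)*(-358/113843) = 0*(-358/113843) = 0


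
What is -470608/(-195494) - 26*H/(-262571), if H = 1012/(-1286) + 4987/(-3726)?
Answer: 74005147086432989/30744966426320133 ≈ 2.4071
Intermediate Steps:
H = -5091997/2395818 (H = 1012*(-1/1286) + 4987*(-1/3726) = -506/643 - 4987/3726 = -5091997/2395818 ≈ -2.1254)
-470608/(-195494) - 26*H/(-262571) = -470608/(-195494) - 26*(-5091997/2395818)/(-262571) = -470608*(-1/195494) + (66195961/1197909)*(-1/262571) = 235304/97747 - 66195961/314536164039 = 74005147086432989/30744966426320133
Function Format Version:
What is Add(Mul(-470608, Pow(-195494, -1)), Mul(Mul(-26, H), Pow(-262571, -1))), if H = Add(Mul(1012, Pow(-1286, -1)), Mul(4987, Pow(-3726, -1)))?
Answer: Rational(74005147086432989, 30744966426320133) ≈ 2.4071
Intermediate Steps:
H = Rational(-5091997, 2395818) (H = Add(Mul(1012, Rational(-1, 1286)), Mul(4987, Rational(-1, 3726))) = Add(Rational(-506, 643), Rational(-4987, 3726)) = Rational(-5091997, 2395818) ≈ -2.1254)
Add(Mul(-470608, Pow(-195494, -1)), Mul(Mul(-26, H), Pow(-262571, -1))) = Add(Mul(-470608, Pow(-195494, -1)), Mul(Mul(-26, Rational(-5091997, 2395818)), Pow(-262571, -1))) = Add(Mul(-470608, Rational(-1, 195494)), Mul(Rational(66195961, 1197909), Rational(-1, 262571))) = Add(Rational(235304, 97747), Rational(-66195961, 314536164039)) = Rational(74005147086432989, 30744966426320133)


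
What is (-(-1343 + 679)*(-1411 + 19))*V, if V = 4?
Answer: -3697152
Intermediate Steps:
(-(-1343 + 679)*(-1411 + 19))*V = -(-1343 + 679)*(-1411 + 19)*4 = -(-664)*(-1392)*4 = -1*924288*4 = -924288*4 = -3697152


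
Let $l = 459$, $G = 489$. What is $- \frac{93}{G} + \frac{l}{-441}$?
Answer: $- \frac{9832}{7987} \approx -1.231$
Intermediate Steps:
$- \frac{93}{G} + \frac{l}{-441} = - \frac{93}{489} + \frac{459}{-441} = \left(-93\right) \frac{1}{489} + 459 \left(- \frac{1}{441}\right) = - \frac{31}{163} - \frac{51}{49} = - \frac{9832}{7987}$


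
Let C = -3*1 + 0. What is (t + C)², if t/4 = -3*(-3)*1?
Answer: 1089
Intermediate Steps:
t = 36 (t = 4*(-3*(-3)*1) = 4*(9*1) = 4*9 = 36)
C = -3 (C = -3 + 0 = -3)
(t + C)² = (36 - 3)² = 33² = 1089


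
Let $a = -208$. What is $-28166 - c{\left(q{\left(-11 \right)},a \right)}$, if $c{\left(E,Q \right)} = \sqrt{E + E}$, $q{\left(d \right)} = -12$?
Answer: $-28166 - 2 i \sqrt{6} \approx -28166.0 - 4.899 i$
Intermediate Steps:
$c{\left(E,Q \right)} = \sqrt{2} \sqrt{E}$ ($c{\left(E,Q \right)} = \sqrt{2 E} = \sqrt{2} \sqrt{E}$)
$-28166 - c{\left(q{\left(-11 \right)},a \right)} = -28166 - \sqrt{2} \sqrt{-12} = -28166 - \sqrt{2} \cdot 2 i \sqrt{3} = -28166 - 2 i \sqrt{6}$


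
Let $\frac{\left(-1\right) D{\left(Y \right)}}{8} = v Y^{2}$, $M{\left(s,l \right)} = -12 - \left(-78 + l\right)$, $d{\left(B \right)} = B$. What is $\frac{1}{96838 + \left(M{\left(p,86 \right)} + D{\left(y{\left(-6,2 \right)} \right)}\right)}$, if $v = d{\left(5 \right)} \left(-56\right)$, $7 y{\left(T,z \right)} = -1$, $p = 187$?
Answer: $\frac{7}{678046} \approx 1.0324 \cdot 10^{-5}$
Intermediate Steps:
$M{\left(s,l \right)} = 66 - l$
$y{\left(T,z \right)} = - \frac{1}{7}$ ($y{\left(T,z \right)} = \frac{1}{7} \left(-1\right) = - \frac{1}{7}$)
$v = -280$ ($v = 5 \left(-56\right) = -280$)
$D{\left(Y \right)} = 2240 Y^{2}$ ($D{\left(Y \right)} = - 8 \left(- 280 Y^{2}\right) = 2240 Y^{2}$)
$\frac{1}{96838 + \left(M{\left(p,86 \right)} + D{\left(y{\left(-6,2 \right)} \right)}\right)} = \frac{1}{96838 + \left(\left(66 - 86\right) + 2240 \left(- \frac{1}{7}\right)^{2}\right)} = \frac{1}{96838 + \left(\left(66 - 86\right) + 2240 \cdot \frac{1}{49}\right)} = \frac{1}{96838 + \left(-20 + \frac{320}{7}\right)} = \frac{1}{96838 + \frac{180}{7}} = \frac{1}{\frac{678046}{7}} = \frac{7}{678046}$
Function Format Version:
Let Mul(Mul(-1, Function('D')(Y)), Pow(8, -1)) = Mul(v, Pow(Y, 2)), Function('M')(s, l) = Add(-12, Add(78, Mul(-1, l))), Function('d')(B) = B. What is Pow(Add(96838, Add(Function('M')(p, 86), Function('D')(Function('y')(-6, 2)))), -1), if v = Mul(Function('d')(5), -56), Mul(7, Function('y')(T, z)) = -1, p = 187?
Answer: Rational(7, 678046) ≈ 1.0324e-5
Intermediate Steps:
Function('M')(s, l) = Add(66, Mul(-1, l))
Function('y')(T, z) = Rational(-1, 7) (Function('y')(T, z) = Mul(Rational(1, 7), -1) = Rational(-1, 7))
v = -280 (v = Mul(5, -56) = -280)
Function('D')(Y) = Mul(2240, Pow(Y, 2)) (Function('D')(Y) = Mul(-8, Mul(-280, Pow(Y, 2))) = Mul(2240, Pow(Y, 2)))
Pow(Add(96838, Add(Function('M')(p, 86), Function('D')(Function('y')(-6, 2)))), -1) = Pow(Add(96838, Add(Add(66, Mul(-1, 86)), Mul(2240, Pow(Rational(-1, 7), 2)))), -1) = Pow(Add(96838, Add(Add(66, -86), Mul(2240, Rational(1, 49)))), -1) = Pow(Add(96838, Add(-20, Rational(320, 7))), -1) = Pow(Add(96838, Rational(180, 7)), -1) = Pow(Rational(678046, 7), -1) = Rational(7, 678046)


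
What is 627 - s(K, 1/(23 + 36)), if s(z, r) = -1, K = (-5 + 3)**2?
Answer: 628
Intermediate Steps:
K = 4 (K = (-2)**2 = 4)
627 - s(K, 1/(23 + 36)) = 627 - 1*(-1) = 627 + 1 = 628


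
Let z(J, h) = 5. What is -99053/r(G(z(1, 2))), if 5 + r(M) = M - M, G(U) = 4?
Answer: 99053/5 ≈ 19811.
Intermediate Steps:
r(M) = -5 (r(M) = -5 + (M - M) = -5 + 0 = -5)
-99053/r(G(z(1, 2))) = -99053/(-5) = -99053*(-1/5) = 99053/5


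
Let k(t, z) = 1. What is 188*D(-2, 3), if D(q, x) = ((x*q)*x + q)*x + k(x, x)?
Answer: -11092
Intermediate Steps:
D(q, x) = 1 + x*(q + q*x**2) (D(q, x) = ((x*q)*x + q)*x + 1 = ((q*x)*x + q)*x + 1 = (q*x**2 + q)*x + 1 = (q + q*x**2)*x + 1 = x*(q + q*x**2) + 1 = 1 + x*(q + q*x**2))
188*D(-2, 3) = 188*(1 - 2*3 - 2*3**3) = 188*(1 - 6 - 2*27) = 188*(1 - 6 - 54) = 188*(-59) = -11092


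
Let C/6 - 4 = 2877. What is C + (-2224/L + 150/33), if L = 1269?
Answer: 241334260/13959 ≈ 17289.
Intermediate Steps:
C = 17286 (C = 24 + 6*2877 = 24 + 17262 = 17286)
C + (-2224/L + 150/33) = 17286 + (-2224/1269 + 150/33) = 17286 + (-2224*1/1269 + 150*(1/33)) = 17286 + (-2224/1269 + 50/11) = 17286 + 38986/13959 = 241334260/13959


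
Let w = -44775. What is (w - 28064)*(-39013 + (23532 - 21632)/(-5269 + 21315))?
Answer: 22798632420811/8023 ≈ 2.8417e+9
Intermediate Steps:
(w - 28064)*(-39013 + (23532 - 21632)/(-5269 + 21315)) = (-44775 - 28064)*(-39013 + (23532 - 21632)/(-5269 + 21315)) = -72839*(-39013 + 1900/16046) = -72839*(-39013 + 1900*(1/16046)) = -72839*(-39013 + 950/8023) = -72839*(-313000349/8023) = 22798632420811/8023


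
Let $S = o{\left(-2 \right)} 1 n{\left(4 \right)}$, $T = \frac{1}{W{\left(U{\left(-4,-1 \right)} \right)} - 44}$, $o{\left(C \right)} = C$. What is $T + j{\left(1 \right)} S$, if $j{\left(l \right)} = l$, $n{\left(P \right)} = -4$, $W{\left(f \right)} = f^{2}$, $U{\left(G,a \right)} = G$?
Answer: $\frac{223}{28} \approx 7.9643$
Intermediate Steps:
$T = - \frac{1}{28}$ ($T = \frac{1}{\left(-4\right)^{2} - 44} = \frac{1}{16 - 44} = \frac{1}{-28} = - \frac{1}{28} \approx -0.035714$)
$S = 8$ ($S = \left(-2\right) 1 \left(-4\right) = \left(-2\right) \left(-4\right) = 8$)
$T + j{\left(1 \right)} S = - \frac{1}{28} + 1 \cdot 8 = - \frac{1}{28} + 8 = \frac{223}{28}$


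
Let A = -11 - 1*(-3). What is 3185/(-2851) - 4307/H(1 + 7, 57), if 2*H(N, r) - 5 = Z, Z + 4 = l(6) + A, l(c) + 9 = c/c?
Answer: 24510739/42765 ≈ 573.15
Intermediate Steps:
A = -8 (A = -11 + 3 = -8)
l(c) = -8 (l(c) = -9 + c/c = -9 + 1 = -8)
Z = -20 (Z = -4 + (-8 - 8) = -4 - 16 = -20)
H(N, r) = -15/2 (H(N, r) = 5/2 + (½)*(-20) = 5/2 - 10 = -15/2)
3185/(-2851) - 4307/H(1 + 7, 57) = 3185/(-2851) - 4307/(-15/2) = 3185*(-1/2851) - 4307*(-2/15) = -3185/2851 + 8614/15 = 24510739/42765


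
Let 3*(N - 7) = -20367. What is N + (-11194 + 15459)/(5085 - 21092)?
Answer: -108563739/16007 ≈ -6782.3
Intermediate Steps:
N = -6782 (N = 7 + (1/3)*(-20367) = 7 - 6789 = -6782)
N + (-11194 + 15459)/(5085 - 21092) = -6782 + (-11194 + 15459)/(5085 - 21092) = -6782 + 4265/(-16007) = -6782 + 4265*(-1/16007) = -6782 - 4265/16007 = -108563739/16007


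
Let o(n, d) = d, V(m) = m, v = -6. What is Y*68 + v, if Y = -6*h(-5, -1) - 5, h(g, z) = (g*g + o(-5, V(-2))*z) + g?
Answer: -9322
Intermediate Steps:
h(g, z) = g + g**2 - 2*z (h(g, z) = (g*g - 2*z) + g = (g**2 - 2*z) + g = g + g**2 - 2*z)
Y = -137 (Y = -6*(-5 + (-5)**2 - 2*(-1)) - 5 = -6*(-5 + 25 + 2) - 5 = -6*22 - 5 = -132 - 5 = -137)
Y*68 + v = -137*68 - 6 = -9316 - 6 = -9322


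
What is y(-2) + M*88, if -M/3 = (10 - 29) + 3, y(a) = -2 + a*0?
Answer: 4222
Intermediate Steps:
y(a) = -2 (y(a) = -2 + 0 = -2)
M = 48 (M = -3*((10 - 29) + 3) = -3*(-19 + 3) = -3*(-16) = 48)
y(-2) + M*88 = -2 + 48*88 = -2 + 4224 = 4222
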